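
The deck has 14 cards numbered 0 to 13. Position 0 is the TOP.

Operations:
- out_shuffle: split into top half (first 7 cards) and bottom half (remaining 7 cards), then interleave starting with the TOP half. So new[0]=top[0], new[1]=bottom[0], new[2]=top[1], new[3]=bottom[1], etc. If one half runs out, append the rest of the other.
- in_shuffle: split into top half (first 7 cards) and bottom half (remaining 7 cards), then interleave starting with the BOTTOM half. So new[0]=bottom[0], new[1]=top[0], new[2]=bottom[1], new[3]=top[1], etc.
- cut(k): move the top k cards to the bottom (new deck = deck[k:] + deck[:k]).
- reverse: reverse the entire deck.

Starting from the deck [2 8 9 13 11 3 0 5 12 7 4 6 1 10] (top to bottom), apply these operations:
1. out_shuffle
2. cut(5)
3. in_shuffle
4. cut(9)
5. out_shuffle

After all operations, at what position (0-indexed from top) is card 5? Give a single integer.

Answer: 9

Derivation:
After op 1 (out_shuffle): [2 5 8 12 9 7 13 4 11 6 3 1 0 10]
After op 2 (cut(5)): [7 13 4 11 6 3 1 0 10 2 5 8 12 9]
After op 3 (in_shuffle): [0 7 10 13 2 4 5 11 8 6 12 3 9 1]
After op 4 (cut(9)): [6 12 3 9 1 0 7 10 13 2 4 5 11 8]
After op 5 (out_shuffle): [6 10 12 13 3 2 9 4 1 5 0 11 7 8]
Card 5 is at position 9.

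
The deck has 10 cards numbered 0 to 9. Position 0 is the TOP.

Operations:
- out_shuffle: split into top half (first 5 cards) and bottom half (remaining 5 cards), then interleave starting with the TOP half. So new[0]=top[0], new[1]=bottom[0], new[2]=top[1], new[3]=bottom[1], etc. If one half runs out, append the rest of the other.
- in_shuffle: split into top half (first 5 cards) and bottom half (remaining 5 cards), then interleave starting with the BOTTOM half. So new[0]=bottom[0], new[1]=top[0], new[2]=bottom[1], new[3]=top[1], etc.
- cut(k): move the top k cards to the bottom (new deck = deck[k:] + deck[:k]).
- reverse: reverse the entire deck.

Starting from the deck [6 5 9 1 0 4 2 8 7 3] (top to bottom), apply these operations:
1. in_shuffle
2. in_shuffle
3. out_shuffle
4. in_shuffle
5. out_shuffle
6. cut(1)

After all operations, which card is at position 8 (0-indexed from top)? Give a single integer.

Answer: 7

Derivation:
After op 1 (in_shuffle): [4 6 2 5 8 9 7 1 3 0]
After op 2 (in_shuffle): [9 4 7 6 1 2 3 5 0 8]
After op 3 (out_shuffle): [9 2 4 3 7 5 6 0 1 8]
After op 4 (in_shuffle): [5 9 6 2 0 4 1 3 8 7]
After op 5 (out_shuffle): [5 4 9 1 6 3 2 8 0 7]
After op 6 (cut(1)): [4 9 1 6 3 2 8 0 7 5]
Position 8: card 7.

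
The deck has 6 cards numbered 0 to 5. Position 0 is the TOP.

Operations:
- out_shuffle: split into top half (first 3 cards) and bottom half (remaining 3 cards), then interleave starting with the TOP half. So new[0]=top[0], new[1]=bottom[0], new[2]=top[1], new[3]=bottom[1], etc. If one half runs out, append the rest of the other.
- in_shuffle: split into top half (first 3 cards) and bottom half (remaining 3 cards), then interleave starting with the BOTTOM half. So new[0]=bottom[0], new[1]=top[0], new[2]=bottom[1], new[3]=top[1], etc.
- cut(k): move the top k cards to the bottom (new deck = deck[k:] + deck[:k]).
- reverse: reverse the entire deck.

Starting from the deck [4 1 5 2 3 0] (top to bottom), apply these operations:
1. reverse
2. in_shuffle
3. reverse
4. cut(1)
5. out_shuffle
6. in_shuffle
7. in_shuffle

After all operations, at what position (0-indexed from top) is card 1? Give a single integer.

Answer: 5

Derivation:
After op 1 (reverse): [0 3 2 5 1 4]
After op 2 (in_shuffle): [5 0 1 3 4 2]
After op 3 (reverse): [2 4 3 1 0 5]
After op 4 (cut(1)): [4 3 1 0 5 2]
After op 5 (out_shuffle): [4 0 3 5 1 2]
After op 6 (in_shuffle): [5 4 1 0 2 3]
After op 7 (in_shuffle): [0 5 2 4 3 1]
Card 1 is at position 5.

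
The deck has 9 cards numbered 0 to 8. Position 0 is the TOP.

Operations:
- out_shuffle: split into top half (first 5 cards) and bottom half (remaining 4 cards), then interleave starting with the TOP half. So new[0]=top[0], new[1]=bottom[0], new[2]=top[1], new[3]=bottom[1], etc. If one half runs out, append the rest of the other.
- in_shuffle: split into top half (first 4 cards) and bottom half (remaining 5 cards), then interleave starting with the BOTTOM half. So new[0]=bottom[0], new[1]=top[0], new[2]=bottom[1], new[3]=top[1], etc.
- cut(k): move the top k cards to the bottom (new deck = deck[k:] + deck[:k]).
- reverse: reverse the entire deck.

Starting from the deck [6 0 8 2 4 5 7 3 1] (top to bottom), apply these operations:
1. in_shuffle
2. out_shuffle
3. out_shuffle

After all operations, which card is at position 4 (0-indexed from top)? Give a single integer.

After op 1 (in_shuffle): [4 6 5 0 7 8 3 2 1]
After op 2 (out_shuffle): [4 8 6 3 5 2 0 1 7]
After op 3 (out_shuffle): [4 2 8 0 6 1 3 7 5]
Position 4: card 6.

Answer: 6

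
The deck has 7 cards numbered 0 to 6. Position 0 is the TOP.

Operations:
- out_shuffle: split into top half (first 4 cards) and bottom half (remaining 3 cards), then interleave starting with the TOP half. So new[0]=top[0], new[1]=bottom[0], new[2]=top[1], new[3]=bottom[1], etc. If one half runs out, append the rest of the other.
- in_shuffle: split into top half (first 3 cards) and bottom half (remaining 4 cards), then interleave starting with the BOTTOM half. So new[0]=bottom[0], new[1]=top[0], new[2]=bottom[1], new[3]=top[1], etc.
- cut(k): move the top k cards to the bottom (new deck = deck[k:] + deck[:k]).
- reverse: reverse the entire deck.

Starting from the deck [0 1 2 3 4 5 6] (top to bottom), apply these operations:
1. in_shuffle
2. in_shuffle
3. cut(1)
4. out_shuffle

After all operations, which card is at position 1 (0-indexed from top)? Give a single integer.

Answer: 4

Derivation:
After op 1 (in_shuffle): [3 0 4 1 5 2 6]
After op 2 (in_shuffle): [1 3 5 0 2 4 6]
After op 3 (cut(1)): [3 5 0 2 4 6 1]
After op 4 (out_shuffle): [3 4 5 6 0 1 2]
Position 1: card 4.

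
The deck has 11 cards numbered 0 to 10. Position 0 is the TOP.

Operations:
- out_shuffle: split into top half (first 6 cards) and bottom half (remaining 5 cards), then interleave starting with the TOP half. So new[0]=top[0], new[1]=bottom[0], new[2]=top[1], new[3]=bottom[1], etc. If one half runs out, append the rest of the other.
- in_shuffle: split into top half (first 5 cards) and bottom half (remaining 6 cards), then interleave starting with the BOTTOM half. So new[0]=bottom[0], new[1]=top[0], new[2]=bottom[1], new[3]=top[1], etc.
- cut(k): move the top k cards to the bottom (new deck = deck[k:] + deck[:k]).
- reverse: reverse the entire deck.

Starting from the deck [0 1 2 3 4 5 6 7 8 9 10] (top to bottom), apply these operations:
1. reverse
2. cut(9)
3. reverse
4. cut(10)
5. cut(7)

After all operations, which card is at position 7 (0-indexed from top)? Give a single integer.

After op 1 (reverse): [10 9 8 7 6 5 4 3 2 1 0]
After op 2 (cut(9)): [1 0 10 9 8 7 6 5 4 3 2]
After op 3 (reverse): [2 3 4 5 6 7 8 9 10 0 1]
After op 4 (cut(10)): [1 2 3 4 5 6 7 8 9 10 0]
After op 5 (cut(7)): [8 9 10 0 1 2 3 4 5 6 7]
Position 7: card 4.

Answer: 4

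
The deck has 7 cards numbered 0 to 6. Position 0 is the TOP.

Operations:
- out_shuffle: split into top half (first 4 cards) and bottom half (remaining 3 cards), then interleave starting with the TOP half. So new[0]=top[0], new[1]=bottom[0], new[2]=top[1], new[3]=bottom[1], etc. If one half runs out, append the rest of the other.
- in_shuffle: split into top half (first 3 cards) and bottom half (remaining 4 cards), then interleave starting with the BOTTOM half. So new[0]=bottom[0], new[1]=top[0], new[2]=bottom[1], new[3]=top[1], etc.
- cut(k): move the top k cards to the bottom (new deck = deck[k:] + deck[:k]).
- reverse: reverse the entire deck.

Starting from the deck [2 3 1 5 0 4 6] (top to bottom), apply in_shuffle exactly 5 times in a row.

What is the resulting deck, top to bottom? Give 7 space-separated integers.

After op 1 (in_shuffle): [5 2 0 3 4 1 6]
After op 2 (in_shuffle): [3 5 4 2 1 0 6]
After op 3 (in_shuffle): [2 3 1 5 0 4 6]
After op 4 (in_shuffle): [5 2 0 3 4 1 6]
After op 5 (in_shuffle): [3 5 4 2 1 0 6]

Answer: 3 5 4 2 1 0 6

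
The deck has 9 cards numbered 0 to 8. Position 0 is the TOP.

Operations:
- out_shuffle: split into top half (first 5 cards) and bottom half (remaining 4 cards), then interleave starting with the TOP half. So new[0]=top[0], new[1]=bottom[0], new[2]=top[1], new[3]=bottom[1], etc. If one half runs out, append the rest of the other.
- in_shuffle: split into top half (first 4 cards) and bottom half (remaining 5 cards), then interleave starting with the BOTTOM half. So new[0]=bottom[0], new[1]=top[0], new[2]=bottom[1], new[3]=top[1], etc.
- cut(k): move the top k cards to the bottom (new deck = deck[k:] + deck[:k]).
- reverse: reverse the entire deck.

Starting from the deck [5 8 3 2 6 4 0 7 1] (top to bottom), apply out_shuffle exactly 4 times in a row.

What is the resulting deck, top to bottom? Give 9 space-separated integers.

After op 1 (out_shuffle): [5 4 8 0 3 7 2 1 6]
After op 2 (out_shuffle): [5 7 4 2 8 1 0 6 3]
After op 3 (out_shuffle): [5 1 7 0 4 6 2 3 8]
After op 4 (out_shuffle): [5 6 1 2 7 3 0 8 4]

Answer: 5 6 1 2 7 3 0 8 4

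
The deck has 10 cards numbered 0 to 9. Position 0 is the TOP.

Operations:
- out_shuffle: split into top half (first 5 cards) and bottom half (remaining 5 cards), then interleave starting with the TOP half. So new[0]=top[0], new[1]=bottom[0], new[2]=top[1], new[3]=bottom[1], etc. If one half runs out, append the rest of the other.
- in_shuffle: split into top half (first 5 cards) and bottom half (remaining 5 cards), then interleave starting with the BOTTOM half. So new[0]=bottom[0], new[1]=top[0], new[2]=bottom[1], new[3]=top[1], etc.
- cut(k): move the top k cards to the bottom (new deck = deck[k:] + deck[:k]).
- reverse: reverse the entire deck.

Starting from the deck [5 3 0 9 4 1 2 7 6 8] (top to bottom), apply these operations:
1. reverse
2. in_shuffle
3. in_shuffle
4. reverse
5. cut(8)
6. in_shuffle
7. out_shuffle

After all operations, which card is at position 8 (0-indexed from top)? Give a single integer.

After op 1 (reverse): [8 6 7 2 1 4 9 0 3 5]
After op 2 (in_shuffle): [4 8 9 6 0 7 3 2 5 1]
After op 3 (in_shuffle): [7 4 3 8 2 9 5 6 1 0]
After op 4 (reverse): [0 1 6 5 9 2 8 3 4 7]
After op 5 (cut(8)): [4 7 0 1 6 5 9 2 8 3]
After op 6 (in_shuffle): [5 4 9 7 2 0 8 1 3 6]
After op 7 (out_shuffle): [5 0 4 8 9 1 7 3 2 6]
Position 8: card 2.

Answer: 2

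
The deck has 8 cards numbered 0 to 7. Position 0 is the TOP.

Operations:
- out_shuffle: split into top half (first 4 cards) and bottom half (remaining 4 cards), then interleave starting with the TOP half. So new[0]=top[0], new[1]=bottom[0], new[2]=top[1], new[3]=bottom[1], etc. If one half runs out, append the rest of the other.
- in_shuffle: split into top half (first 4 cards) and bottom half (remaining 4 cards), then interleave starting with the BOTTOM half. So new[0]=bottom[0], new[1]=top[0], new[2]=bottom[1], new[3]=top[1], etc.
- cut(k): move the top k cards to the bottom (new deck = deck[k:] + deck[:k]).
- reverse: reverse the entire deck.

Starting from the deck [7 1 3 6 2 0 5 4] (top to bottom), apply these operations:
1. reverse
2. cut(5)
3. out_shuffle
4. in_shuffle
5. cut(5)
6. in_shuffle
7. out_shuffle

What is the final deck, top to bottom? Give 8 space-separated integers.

After op 1 (reverse): [4 5 0 2 6 3 1 7]
After op 2 (cut(5)): [3 1 7 4 5 0 2 6]
After op 3 (out_shuffle): [3 5 1 0 7 2 4 6]
After op 4 (in_shuffle): [7 3 2 5 4 1 6 0]
After op 5 (cut(5)): [1 6 0 7 3 2 5 4]
After op 6 (in_shuffle): [3 1 2 6 5 0 4 7]
After op 7 (out_shuffle): [3 5 1 0 2 4 6 7]

Answer: 3 5 1 0 2 4 6 7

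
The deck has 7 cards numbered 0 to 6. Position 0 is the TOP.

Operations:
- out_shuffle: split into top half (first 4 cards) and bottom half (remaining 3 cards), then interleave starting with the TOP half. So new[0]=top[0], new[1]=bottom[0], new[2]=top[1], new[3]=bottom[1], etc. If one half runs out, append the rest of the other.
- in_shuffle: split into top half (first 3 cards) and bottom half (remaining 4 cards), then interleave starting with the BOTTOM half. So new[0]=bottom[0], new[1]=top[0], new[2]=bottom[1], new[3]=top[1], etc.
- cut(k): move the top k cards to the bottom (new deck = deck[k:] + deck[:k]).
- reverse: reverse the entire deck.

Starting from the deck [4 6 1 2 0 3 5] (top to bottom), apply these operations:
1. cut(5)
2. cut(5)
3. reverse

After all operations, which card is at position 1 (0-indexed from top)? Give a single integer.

After op 1 (cut(5)): [3 5 4 6 1 2 0]
After op 2 (cut(5)): [2 0 3 5 4 6 1]
After op 3 (reverse): [1 6 4 5 3 0 2]
Position 1: card 6.

Answer: 6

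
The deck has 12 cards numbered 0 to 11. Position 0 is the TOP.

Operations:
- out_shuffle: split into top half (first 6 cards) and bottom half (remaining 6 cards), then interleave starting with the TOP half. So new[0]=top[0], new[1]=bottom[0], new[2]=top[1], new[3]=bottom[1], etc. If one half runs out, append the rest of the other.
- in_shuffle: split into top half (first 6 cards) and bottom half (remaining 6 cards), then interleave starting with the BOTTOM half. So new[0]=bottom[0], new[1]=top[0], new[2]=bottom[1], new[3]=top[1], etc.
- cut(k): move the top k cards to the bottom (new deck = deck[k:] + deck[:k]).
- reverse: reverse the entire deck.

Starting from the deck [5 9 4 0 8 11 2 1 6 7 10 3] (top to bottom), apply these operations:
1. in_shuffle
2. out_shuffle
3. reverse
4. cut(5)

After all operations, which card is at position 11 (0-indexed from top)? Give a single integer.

Answer: 8

Derivation:
After op 1 (in_shuffle): [2 5 1 9 6 4 7 0 10 8 3 11]
After op 2 (out_shuffle): [2 7 5 0 1 10 9 8 6 3 4 11]
After op 3 (reverse): [11 4 3 6 8 9 10 1 0 5 7 2]
After op 4 (cut(5)): [9 10 1 0 5 7 2 11 4 3 6 8]
Position 11: card 8.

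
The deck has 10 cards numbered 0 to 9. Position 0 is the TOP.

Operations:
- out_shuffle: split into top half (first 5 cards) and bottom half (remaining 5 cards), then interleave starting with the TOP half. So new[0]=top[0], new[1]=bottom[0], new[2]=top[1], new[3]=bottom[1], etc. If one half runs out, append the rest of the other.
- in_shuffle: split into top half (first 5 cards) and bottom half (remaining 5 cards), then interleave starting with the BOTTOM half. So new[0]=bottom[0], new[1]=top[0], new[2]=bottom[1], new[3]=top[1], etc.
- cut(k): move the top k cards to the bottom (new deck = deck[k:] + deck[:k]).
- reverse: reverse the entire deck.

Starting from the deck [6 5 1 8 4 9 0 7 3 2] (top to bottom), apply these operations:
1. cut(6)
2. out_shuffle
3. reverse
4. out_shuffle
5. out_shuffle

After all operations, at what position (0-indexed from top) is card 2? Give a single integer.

Answer: 3

Derivation:
After op 1 (cut(6)): [0 7 3 2 6 5 1 8 4 9]
After op 2 (out_shuffle): [0 5 7 1 3 8 2 4 6 9]
After op 3 (reverse): [9 6 4 2 8 3 1 7 5 0]
After op 4 (out_shuffle): [9 3 6 1 4 7 2 5 8 0]
After op 5 (out_shuffle): [9 7 3 2 6 5 1 8 4 0]
Card 2 is at position 3.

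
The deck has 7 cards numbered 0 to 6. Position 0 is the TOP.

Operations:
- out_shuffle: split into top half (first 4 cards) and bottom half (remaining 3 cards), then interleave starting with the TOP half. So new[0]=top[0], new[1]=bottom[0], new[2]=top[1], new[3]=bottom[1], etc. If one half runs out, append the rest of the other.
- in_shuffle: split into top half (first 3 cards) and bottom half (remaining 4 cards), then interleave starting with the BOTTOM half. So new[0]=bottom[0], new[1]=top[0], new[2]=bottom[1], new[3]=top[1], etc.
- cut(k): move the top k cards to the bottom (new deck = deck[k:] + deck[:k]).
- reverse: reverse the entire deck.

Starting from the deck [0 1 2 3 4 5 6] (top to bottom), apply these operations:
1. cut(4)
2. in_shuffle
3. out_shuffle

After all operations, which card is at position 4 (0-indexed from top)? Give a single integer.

After op 1 (cut(4)): [4 5 6 0 1 2 3]
After op 2 (in_shuffle): [0 4 1 5 2 6 3]
After op 3 (out_shuffle): [0 2 4 6 1 3 5]
Position 4: card 1.

Answer: 1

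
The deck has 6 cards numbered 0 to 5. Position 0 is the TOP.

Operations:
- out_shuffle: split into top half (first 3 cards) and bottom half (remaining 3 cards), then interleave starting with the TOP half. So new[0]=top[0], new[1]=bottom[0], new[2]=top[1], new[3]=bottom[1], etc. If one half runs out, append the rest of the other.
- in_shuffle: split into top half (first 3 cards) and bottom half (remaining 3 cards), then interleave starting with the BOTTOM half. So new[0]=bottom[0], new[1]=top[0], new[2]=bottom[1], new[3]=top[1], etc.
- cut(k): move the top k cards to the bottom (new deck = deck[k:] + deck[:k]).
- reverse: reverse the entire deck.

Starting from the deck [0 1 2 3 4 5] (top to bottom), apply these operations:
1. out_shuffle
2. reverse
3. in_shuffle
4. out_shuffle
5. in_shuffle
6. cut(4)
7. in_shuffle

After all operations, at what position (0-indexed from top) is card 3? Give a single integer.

Answer: 2

Derivation:
After op 1 (out_shuffle): [0 3 1 4 2 5]
After op 2 (reverse): [5 2 4 1 3 0]
After op 3 (in_shuffle): [1 5 3 2 0 4]
After op 4 (out_shuffle): [1 2 5 0 3 4]
After op 5 (in_shuffle): [0 1 3 2 4 5]
After op 6 (cut(4)): [4 5 0 1 3 2]
After op 7 (in_shuffle): [1 4 3 5 2 0]
Card 3 is at position 2.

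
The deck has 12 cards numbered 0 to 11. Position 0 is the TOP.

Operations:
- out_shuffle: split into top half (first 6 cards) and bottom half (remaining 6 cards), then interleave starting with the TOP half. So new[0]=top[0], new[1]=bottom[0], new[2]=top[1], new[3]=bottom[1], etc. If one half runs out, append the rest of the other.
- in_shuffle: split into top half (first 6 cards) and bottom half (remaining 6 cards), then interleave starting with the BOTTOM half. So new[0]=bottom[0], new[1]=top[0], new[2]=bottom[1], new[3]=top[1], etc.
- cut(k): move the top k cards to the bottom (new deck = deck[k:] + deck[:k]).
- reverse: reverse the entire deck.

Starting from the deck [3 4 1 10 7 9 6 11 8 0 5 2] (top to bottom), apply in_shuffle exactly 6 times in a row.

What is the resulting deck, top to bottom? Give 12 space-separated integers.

After op 1 (in_shuffle): [6 3 11 4 8 1 0 10 5 7 2 9]
After op 2 (in_shuffle): [0 6 10 3 5 11 7 4 2 8 9 1]
After op 3 (in_shuffle): [7 0 4 6 2 10 8 3 9 5 1 11]
After op 4 (in_shuffle): [8 7 3 0 9 4 5 6 1 2 11 10]
After op 5 (in_shuffle): [5 8 6 7 1 3 2 0 11 9 10 4]
After op 6 (in_shuffle): [2 5 0 8 11 6 9 7 10 1 4 3]

Answer: 2 5 0 8 11 6 9 7 10 1 4 3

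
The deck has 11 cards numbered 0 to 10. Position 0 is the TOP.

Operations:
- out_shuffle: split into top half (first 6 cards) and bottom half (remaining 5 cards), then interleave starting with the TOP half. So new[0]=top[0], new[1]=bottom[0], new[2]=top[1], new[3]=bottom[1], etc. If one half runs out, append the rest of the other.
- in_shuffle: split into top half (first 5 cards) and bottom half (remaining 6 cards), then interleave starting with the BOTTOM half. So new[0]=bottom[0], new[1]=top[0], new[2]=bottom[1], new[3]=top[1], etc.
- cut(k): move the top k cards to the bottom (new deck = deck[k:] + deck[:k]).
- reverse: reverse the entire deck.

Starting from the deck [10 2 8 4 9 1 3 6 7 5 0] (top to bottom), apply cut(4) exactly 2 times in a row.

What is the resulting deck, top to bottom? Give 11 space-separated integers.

After op 1 (cut(4)): [9 1 3 6 7 5 0 10 2 8 4]
After op 2 (cut(4)): [7 5 0 10 2 8 4 9 1 3 6]

Answer: 7 5 0 10 2 8 4 9 1 3 6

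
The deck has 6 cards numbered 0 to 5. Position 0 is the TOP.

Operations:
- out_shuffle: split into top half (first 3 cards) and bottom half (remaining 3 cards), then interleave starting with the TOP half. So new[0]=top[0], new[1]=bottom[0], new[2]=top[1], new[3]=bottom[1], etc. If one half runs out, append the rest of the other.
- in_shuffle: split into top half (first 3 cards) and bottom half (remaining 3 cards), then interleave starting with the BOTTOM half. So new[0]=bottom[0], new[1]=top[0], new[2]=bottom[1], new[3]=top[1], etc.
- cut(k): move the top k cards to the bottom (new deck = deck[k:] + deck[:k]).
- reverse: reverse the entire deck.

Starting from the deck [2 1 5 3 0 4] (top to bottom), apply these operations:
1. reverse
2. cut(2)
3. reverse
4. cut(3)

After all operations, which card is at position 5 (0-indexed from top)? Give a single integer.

Answer: 2

Derivation:
After op 1 (reverse): [4 0 3 5 1 2]
After op 2 (cut(2)): [3 5 1 2 4 0]
After op 3 (reverse): [0 4 2 1 5 3]
After op 4 (cut(3)): [1 5 3 0 4 2]
Position 5: card 2.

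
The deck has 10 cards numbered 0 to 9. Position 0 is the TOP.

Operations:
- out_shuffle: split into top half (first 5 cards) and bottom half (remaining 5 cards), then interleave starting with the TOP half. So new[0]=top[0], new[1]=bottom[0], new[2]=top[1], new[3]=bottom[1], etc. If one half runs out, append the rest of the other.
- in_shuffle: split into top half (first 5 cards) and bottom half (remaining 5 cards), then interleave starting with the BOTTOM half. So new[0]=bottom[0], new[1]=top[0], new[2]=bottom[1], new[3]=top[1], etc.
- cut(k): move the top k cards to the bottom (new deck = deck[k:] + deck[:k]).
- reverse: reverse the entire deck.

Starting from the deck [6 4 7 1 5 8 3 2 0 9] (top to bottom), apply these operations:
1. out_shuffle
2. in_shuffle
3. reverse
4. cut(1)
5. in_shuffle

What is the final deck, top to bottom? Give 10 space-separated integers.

Answer: 8 9 1 3 6 5 2 4 7 0

Derivation:
After op 1 (out_shuffle): [6 8 4 3 7 2 1 0 5 9]
After op 2 (in_shuffle): [2 6 1 8 0 4 5 3 9 7]
After op 3 (reverse): [7 9 3 5 4 0 8 1 6 2]
After op 4 (cut(1)): [9 3 5 4 0 8 1 6 2 7]
After op 5 (in_shuffle): [8 9 1 3 6 5 2 4 7 0]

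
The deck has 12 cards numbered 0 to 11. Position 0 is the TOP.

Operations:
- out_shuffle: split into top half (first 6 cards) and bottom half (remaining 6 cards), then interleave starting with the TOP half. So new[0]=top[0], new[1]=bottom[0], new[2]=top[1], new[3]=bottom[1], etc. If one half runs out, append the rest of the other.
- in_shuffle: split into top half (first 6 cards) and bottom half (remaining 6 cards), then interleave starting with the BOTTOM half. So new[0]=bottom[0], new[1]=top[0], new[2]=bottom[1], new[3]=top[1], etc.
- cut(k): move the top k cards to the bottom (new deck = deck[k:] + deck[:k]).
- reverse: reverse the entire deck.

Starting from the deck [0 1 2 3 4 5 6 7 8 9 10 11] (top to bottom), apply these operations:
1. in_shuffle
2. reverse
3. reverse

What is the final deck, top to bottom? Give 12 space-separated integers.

After op 1 (in_shuffle): [6 0 7 1 8 2 9 3 10 4 11 5]
After op 2 (reverse): [5 11 4 10 3 9 2 8 1 7 0 6]
After op 3 (reverse): [6 0 7 1 8 2 9 3 10 4 11 5]

Answer: 6 0 7 1 8 2 9 3 10 4 11 5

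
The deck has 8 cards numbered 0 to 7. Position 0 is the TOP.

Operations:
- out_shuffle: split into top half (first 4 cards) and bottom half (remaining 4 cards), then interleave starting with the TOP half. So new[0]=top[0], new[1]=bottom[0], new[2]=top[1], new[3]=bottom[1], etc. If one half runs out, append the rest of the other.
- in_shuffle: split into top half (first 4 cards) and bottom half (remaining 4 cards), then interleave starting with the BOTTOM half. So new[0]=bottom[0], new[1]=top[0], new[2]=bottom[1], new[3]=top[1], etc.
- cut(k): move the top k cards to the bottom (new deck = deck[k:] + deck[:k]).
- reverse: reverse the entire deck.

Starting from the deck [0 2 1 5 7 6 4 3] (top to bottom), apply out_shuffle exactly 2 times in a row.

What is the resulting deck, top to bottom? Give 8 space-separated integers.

Answer: 0 1 7 4 2 5 6 3

Derivation:
After op 1 (out_shuffle): [0 7 2 6 1 4 5 3]
After op 2 (out_shuffle): [0 1 7 4 2 5 6 3]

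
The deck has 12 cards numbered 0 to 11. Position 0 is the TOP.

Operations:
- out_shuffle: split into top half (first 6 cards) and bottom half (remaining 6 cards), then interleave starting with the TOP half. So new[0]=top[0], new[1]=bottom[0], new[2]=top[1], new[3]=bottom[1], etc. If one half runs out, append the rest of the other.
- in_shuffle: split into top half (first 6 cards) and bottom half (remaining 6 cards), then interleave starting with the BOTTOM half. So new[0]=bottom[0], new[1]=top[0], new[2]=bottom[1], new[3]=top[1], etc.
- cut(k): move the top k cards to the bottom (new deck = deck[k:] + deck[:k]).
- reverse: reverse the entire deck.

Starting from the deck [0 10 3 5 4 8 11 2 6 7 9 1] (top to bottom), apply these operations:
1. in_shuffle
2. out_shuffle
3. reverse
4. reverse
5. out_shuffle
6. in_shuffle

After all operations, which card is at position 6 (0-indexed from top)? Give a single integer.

Answer: 3

Derivation:
After op 1 (in_shuffle): [11 0 2 10 6 3 7 5 9 4 1 8]
After op 2 (out_shuffle): [11 7 0 5 2 9 10 4 6 1 3 8]
After op 3 (reverse): [8 3 1 6 4 10 9 2 5 0 7 11]
After op 4 (reverse): [11 7 0 5 2 9 10 4 6 1 3 8]
After op 5 (out_shuffle): [11 10 7 4 0 6 5 1 2 3 9 8]
After op 6 (in_shuffle): [5 11 1 10 2 7 3 4 9 0 8 6]
Position 6: card 3.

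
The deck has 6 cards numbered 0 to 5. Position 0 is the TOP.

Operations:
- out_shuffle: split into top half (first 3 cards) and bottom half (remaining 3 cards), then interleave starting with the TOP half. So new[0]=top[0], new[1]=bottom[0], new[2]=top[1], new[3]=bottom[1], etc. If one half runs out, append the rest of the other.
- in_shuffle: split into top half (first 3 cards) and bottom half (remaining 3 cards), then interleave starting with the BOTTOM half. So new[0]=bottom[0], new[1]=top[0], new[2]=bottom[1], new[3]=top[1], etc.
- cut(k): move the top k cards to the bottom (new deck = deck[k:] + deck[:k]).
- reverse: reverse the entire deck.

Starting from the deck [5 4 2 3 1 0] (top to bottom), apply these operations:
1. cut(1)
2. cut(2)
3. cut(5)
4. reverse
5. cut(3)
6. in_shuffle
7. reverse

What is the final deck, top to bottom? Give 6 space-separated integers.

Answer: 2 0 3 5 1 4

Derivation:
After op 1 (cut(1)): [4 2 3 1 0 5]
After op 2 (cut(2)): [3 1 0 5 4 2]
After op 3 (cut(5)): [2 3 1 0 5 4]
After op 4 (reverse): [4 5 0 1 3 2]
After op 5 (cut(3)): [1 3 2 4 5 0]
After op 6 (in_shuffle): [4 1 5 3 0 2]
After op 7 (reverse): [2 0 3 5 1 4]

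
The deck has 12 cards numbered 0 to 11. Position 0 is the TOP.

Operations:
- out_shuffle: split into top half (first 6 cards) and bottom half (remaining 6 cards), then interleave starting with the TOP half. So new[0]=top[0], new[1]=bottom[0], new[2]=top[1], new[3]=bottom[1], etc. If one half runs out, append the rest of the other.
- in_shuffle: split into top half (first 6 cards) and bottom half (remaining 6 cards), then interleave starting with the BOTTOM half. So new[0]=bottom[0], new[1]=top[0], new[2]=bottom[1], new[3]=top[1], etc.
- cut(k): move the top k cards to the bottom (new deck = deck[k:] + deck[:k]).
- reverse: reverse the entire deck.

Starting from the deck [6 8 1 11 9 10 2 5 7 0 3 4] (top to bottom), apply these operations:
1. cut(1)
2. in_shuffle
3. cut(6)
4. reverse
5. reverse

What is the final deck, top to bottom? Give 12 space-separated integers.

After op 1 (cut(1)): [8 1 11 9 10 2 5 7 0 3 4 6]
After op 2 (in_shuffle): [5 8 7 1 0 11 3 9 4 10 6 2]
After op 3 (cut(6)): [3 9 4 10 6 2 5 8 7 1 0 11]
After op 4 (reverse): [11 0 1 7 8 5 2 6 10 4 9 3]
After op 5 (reverse): [3 9 4 10 6 2 5 8 7 1 0 11]

Answer: 3 9 4 10 6 2 5 8 7 1 0 11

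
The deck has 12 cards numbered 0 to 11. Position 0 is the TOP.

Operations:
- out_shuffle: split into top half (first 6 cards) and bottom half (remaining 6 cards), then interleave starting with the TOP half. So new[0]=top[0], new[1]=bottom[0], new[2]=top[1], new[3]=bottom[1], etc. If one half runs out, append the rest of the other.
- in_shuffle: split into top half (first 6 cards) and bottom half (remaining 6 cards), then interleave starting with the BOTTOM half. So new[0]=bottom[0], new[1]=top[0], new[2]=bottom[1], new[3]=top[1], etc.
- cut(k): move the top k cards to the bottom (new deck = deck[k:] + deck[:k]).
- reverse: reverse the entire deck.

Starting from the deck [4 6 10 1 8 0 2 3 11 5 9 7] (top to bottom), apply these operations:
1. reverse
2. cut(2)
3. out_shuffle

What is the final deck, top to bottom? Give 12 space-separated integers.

Answer: 5 1 11 10 3 6 2 4 0 7 8 9

Derivation:
After op 1 (reverse): [7 9 5 11 3 2 0 8 1 10 6 4]
After op 2 (cut(2)): [5 11 3 2 0 8 1 10 6 4 7 9]
After op 3 (out_shuffle): [5 1 11 10 3 6 2 4 0 7 8 9]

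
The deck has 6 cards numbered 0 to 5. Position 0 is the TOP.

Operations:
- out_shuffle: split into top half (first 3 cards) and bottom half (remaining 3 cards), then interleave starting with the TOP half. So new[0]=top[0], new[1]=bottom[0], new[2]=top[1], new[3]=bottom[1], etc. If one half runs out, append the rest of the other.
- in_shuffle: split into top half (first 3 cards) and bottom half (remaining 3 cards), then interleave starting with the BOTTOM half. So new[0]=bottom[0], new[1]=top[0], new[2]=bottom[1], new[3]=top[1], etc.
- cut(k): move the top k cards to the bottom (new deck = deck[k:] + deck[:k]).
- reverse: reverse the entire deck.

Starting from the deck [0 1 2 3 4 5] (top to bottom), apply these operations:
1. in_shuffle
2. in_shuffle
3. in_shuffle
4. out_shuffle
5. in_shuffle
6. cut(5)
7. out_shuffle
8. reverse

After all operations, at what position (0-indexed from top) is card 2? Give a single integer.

Answer: 4

Derivation:
After op 1 (in_shuffle): [3 0 4 1 5 2]
After op 2 (in_shuffle): [1 3 5 0 2 4]
After op 3 (in_shuffle): [0 1 2 3 4 5]
After op 4 (out_shuffle): [0 3 1 4 2 5]
After op 5 (in_shuffle): [4 0 2 3 5 1]
After op 6 (cut(5)): [1 4 0 2 3 5]
After op 7 (out_shuffle): [1 2 4 3 0 5]
After op 8 (reverse): [5 0 3 4 2 1]
Card 2 is at position 4.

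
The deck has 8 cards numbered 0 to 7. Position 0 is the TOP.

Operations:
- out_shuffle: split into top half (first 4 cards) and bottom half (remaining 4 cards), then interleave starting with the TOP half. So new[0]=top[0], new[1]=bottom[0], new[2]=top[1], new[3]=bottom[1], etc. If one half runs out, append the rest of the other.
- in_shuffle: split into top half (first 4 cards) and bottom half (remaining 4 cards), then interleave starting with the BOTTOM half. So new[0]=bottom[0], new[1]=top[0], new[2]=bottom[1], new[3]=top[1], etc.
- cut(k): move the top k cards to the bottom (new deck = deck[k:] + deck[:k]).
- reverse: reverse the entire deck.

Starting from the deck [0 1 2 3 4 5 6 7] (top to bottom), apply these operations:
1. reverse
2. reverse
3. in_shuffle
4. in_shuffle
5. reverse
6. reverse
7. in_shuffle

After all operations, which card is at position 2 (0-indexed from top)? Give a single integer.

After op 1 (reverse): [7 6 5 4 3 2 1 0]
After op 2 (reverse): [0 1 2 3 4 5 6 7]
After op 3 (in_shuffle): [4 0 5 1 6 2 7 3]
After op 4 (in_shuffle): [6 4 2 0 7 5 3 1]
After op 5 (reverse): [1 3 5 7 0 2 4 6]
After op 6 (reverse): [6 4 2 0 7 5 3 1]
After op 7 (in_shuffle): [7 6 5 4 3 2 1 0]
Position 2: card 5.

Answer: 5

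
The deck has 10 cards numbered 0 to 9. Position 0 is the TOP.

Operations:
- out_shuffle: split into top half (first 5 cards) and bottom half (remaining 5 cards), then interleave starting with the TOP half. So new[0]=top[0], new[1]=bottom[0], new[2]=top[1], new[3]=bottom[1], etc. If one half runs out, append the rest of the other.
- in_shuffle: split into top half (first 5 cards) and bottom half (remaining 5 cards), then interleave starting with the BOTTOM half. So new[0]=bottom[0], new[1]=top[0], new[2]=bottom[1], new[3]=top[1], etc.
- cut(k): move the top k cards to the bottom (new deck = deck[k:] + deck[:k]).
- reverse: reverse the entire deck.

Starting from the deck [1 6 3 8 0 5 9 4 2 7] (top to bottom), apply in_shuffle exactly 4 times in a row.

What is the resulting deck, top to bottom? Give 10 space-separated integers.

Answer: 2 9 0 3 1 7 4 5 8 6

Derivation:
After op 1 (in_shuffle): [5 1 9 6 4 3 2 8 7 0]
After op 2 (in_shuffle): [3 5 2 1 8 9 7 6 0 4]
After op 3 (in_shuffle): [9 3 7 5 6 2 0 1 4 8]
After op 4 (in_shuffle): [2 9 0 3 1 7 4 5 8 6]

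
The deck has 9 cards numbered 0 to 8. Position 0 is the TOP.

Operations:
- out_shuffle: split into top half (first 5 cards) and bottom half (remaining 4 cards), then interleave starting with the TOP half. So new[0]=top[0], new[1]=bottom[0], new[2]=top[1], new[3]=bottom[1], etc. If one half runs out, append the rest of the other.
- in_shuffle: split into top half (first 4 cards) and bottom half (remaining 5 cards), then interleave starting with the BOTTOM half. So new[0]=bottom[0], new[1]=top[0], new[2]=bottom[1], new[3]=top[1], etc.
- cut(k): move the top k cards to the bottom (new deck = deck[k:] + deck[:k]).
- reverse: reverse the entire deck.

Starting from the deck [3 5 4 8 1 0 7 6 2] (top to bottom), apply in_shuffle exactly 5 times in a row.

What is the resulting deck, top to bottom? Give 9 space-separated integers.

Answer: 5 8 0 6 3 4 1 7 2

Derivation:
After op 1 (in_shuffle): [1 3 0 5 7 4 6 8 2]
After op 2 (in_shuffle): [7 1 4 3 6 0 8 5 2]
After op 3 (in_shuffle): [6 7 0 1 8 4 5 3 2]
After op 4 (in_shuffle): [8 6 4 7 5 0 3 1 2]
After op 5 (in_shuffle): [5 8 0 6 3 4 1 7 2]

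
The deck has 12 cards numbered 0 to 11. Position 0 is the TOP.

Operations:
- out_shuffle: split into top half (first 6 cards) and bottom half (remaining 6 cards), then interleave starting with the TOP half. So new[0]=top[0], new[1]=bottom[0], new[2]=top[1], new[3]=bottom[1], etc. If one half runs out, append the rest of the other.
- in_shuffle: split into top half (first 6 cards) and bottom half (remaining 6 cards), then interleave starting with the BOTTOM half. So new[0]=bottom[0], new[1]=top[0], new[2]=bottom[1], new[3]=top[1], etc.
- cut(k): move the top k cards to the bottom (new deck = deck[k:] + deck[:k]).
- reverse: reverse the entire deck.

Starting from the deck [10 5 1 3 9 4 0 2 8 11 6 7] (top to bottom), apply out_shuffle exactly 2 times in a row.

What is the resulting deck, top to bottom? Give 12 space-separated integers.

Answer: 10 3 0 11 5 9 2 6 1 4 8 7

Derivation:
After op 1 (out_shuffle): [10 0 5 2 1 8 3 11 9 6 4 7]
After op 2 (out_shuffle): [10 3 0 11 5 9 2 6 1 4 8 7]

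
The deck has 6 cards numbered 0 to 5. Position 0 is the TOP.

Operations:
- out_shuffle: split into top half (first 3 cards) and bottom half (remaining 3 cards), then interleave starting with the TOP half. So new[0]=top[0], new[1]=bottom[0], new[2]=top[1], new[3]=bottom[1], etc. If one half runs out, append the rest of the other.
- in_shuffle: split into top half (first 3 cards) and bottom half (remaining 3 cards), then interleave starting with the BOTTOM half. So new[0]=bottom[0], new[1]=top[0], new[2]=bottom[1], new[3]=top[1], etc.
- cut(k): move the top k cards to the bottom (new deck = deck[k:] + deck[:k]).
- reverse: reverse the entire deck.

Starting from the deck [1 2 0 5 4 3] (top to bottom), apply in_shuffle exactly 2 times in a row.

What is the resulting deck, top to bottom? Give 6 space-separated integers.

Answer: 2 5 3 1 0 4

Derivation:
After op 1 (in_shuffle): [5 1 4 2 3 0]
After op 2 (in_shuffle): [2 5 3 1 0 4]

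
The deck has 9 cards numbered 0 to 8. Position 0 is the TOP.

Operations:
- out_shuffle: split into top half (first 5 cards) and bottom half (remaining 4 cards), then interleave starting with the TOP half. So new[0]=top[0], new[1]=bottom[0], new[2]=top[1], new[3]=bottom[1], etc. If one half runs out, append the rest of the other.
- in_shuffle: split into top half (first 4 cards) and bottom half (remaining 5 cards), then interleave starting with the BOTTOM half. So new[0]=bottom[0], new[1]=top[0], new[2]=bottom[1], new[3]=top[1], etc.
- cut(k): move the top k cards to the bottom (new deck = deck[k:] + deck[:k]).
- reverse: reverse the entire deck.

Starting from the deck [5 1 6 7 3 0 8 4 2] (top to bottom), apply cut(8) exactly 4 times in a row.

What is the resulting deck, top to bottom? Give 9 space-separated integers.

Answer: 0 8 4 2 5 1 6 7 3

Derivation:
After op 1 (cut(8)): [2 5 1 6 7 3 0 8 4]
After op 2 (cut(8)): [4 2 5 1 6 7 3 0 8]
After op 3 (cut(8)): [8 4 2 5 1 6 7 3 0]
After op 4 (cut(8)): [0 8 4 2 5 1 6 7 3]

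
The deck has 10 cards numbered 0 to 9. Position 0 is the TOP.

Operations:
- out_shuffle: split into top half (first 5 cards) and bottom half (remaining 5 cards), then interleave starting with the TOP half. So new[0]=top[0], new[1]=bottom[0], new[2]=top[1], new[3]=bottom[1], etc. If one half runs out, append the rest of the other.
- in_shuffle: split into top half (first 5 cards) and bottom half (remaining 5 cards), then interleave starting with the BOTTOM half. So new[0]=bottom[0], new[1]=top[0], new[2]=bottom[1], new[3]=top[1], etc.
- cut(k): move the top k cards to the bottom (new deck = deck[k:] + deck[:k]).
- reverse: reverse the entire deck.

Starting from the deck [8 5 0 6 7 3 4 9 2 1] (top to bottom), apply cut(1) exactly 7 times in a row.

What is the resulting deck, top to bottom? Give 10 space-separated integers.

After op 1 (cut(1)): [5 0 6 7 3 4 9 2 1 8]
After op 2 (cut(1)): [0 6 7 3 4 9 2 1 8 5]
After op 3 (cut(1)): [6 7 3 4 9 2 1 8 5 0]
After op 4 (cut(1)): [7 3 4 9 2 1 8 5 0 6]
After op 5 (cut(1)): [3 4 9 2 1 8 5 0 6 7]
After op 6 (cut(1)): [4 9 2 1 8 5 0 6 7 3]
After op 7 (cut(1)): [9 2 1 8 5 0 6 7 3 4]

Answer: 9 2 1 8 5 0 6 7 3 4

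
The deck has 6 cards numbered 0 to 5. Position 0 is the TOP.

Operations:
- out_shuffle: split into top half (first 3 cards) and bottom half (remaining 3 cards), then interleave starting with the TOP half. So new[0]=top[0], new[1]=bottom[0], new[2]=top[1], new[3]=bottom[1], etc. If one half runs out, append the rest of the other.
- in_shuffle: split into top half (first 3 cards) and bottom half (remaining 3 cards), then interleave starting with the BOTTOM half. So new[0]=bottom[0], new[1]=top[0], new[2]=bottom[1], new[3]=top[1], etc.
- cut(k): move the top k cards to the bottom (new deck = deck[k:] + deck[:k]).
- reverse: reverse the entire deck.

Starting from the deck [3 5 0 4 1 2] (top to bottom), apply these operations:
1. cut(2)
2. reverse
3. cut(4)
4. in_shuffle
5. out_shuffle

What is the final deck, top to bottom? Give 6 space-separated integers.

Answer: 3 0 4 1 2 5

Derivation:
After op 1 (cut(2)): [0 4 1 2 3 5]
After op 2 (reverse): [5 3 2 1 4 0]
After op 3 (cut(4)): [4 0 5 3 2 1]
After op 4 (in_shuffle): [3 4 2 0 1 5]
After op 5 (out_shuffle): [3 0 4 1 2 5]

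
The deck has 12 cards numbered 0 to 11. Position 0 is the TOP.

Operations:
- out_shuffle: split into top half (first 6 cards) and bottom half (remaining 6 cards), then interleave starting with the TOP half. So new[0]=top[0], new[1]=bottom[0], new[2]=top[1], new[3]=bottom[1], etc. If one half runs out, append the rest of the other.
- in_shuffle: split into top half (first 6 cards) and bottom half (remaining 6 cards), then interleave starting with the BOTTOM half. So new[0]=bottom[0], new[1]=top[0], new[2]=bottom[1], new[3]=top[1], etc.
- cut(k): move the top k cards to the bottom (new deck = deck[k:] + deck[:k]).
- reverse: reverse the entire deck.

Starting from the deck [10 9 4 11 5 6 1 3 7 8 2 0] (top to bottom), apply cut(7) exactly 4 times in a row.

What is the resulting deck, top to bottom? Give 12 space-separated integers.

Answer: 5 6 1 3 7 8 2 0 10 9 4 11

Derivation:
After op 1 (cut(7)): [3 7 8 2 0 10 9 4 11 5 6 1]
After op 2 (cut(7)): [4 11 5 6 1 3 7 8 2 0 10 9]
After op 3 (cut(7)): [8 2 0 10 9 4 11 5 6 1 3 7]
After op 4 (cut(7)): [5 6 1 3 7 8 2 0 10 9 4 11]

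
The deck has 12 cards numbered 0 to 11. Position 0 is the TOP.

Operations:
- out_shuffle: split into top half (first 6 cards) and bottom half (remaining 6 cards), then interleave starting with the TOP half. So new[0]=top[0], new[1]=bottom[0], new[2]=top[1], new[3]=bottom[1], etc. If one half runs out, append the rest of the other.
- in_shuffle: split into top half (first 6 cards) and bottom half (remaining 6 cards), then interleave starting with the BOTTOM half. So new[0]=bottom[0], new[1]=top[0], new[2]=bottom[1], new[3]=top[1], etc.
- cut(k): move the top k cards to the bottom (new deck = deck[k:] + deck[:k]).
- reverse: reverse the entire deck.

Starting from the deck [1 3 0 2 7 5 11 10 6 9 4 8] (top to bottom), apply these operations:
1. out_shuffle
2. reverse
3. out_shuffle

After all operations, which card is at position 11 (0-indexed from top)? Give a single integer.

Answer: 1

Derivation:
After op 1 (out_shuffle): [1 11 3 10 0 6 2 9 7 4 5 8]
After op 2 (reverse): [8 5 4 7 9 2 6 0 10 3 11 1]
After op 3 (out_shuffle): [8 6 5 0 4 10 7 3 9 11 2 1]
Position 11: card 1.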